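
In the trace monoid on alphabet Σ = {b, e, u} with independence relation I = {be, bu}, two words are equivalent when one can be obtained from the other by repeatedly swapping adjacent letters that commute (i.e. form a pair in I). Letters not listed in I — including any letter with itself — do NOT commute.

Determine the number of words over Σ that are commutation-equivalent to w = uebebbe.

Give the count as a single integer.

35

piece 0:u — minimal
piece 1:e rests on {0:u}
piece 2:b — minimal
piece 3:e rests on {1:e}
piece 4:b rests on {2:b}
piece 5:b rests on {4:b}
piece 6:e rests on {3:e}
minimal pieces: {0:u, 2:b}
ways to finish when only these pieces remain (= sum over removing one remaining piece with nothing left below it):
  1 left: {5}→1  {6}→1
  2 left: {3,6}→1  {4,5}→1  {5,6}→2
  3 left: {1,3,6}→1  {2,4,5}→1  {3,5,6}→3  {4,5,6}→3
  4 left: {0,1,3,6}→1  {1,3,5,6}→4  {2,4,5,6}→4  {3,4,5,6}→6
  5 left: {0,1,3,5,6}→5  {1,3,4,5,6}→10  {2,3,4,5,6}→10
  placing 0:u first → 20 extensions
  placing 2:b first → 15 extensions
total linear extensions = 35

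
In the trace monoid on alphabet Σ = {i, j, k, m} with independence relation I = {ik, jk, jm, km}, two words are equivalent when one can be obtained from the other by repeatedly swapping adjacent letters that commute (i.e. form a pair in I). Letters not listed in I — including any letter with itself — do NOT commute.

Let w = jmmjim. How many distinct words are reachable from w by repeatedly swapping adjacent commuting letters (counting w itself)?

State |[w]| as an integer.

piece 0:j — minimal
piece 1:m — minimal
piece 2:m rests on {1:m}
piece 3:j rests on {0:j}
piece 4:i rests on {2:m, 3:j}
piece 5:m rests on {4:i}
minimal pieces: {0:j, 1:m}
ways to finish when only these pieces remain (= sum over removing one remaining piece with nothing left below it):
  1 left: {5}→1
  2 left: {4,5}→1
  3 left: {2,4,5}→1  {3,4,5}→1
  4 left: {0,3,4,5}→1  {1,2,4,5}→1  {2,3,4,5}→2
  placing 0:j first → 3 extensions
  placing 1:m first → 3 extensions
total linear extensions = 6

6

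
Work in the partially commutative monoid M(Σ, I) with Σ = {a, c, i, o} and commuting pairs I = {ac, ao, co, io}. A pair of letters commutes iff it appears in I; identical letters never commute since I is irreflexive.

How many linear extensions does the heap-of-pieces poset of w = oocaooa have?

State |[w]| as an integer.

0(o) covers ∅
1(o) covers 0:o
2(c) covers ∅
3(a) covers ∅
4(o) covers 1:o
5(o) covers 4:o
6(a) covers 3:a
floor of heap: 0:o, 2:c, 3:a
completions by unplaced set U, small U first (add the entries for U minus each lowest piece of U):
  |U|=1: {2}:1  {5}:1  {6}:1
  |U|=2: {2,5}:2  {2,6}:2  {3,6}:1  {4,5}:1  {5,6}:2
  |U|=3: {1,4,5}:1  {2,3,6}:3  {2,4,5}:3  {2,5,6}:6  {3,5,6}:3  {4,5,6}:3
  |U|=4: {0,1,4,5}:1  {1,2,4,5}:4  {1,4,5,6}:4  {2,3,5,6}:12  {2,4,5,6}:12  {3,4,5,6}:6
  |U|=5: {0,1,2,4,5}:5  {0,1,4,5,6}:5  {1,2,4,5,6}:20  {1,3,4,5,6}:10  {2,3,4,5,6}:30
  start at 0(o): 60
  start at 2(c): 15
  start at 3(a): 30
sum over floor = 105

105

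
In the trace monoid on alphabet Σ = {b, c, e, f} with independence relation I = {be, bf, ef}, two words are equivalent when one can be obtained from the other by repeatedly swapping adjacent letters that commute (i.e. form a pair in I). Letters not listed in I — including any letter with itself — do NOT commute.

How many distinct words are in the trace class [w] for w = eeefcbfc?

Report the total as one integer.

drop 0:e onto floor
drop 1:e onto {0:e}
drop 2:e onto {1:e}
drop 3:f onto floor
drop 4:c onto {2:e, 3:f}
drop 5:b onto {4:c}
drop 6:f onto {4:c}
drop 7:c onto {5:b, 6:f}
ground layer = {0:e, 3:f}
drop-orders for the pieces not yet dropped (sum over which currently-grounded one goes next):
  1 to go: {7} 1
  2 to go: {5,7} 1  {6,7} 1
  3 to go: {5,6,7} 2
  4 to go: {4,5,6,7} 2
  5 to go: {2,4,5,6,7} 2  {3,4,5,6,7} 2
  6 to go: {1,2,4,5,6,7} 2  {2,3,4,5,6,7} 4
  if 0:e drops first: 6 orders
  if 3:f drops first: 2 orders
heap linearizations: 8

8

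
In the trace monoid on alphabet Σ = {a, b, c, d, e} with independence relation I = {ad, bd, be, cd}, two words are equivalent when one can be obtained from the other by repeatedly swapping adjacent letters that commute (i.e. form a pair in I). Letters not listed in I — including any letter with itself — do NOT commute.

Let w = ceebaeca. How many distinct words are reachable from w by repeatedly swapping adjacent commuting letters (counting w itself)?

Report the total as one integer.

3

piece 0:c — minimal
piece 1:e rests on {0:c}
piece 2:e rests on {1:e}
piece 3:b rests on {0:c}
piece 4:a rests on {2:e, 3:b}
piece 5:e rests on {4:a}
piece 6:c rests on {5:e}
piece 7:a rests on {6:c}
minimal pieces: {0:c}
ways to finish when only these pieces remain (= sum over removing one remaining piece with nothing left below it):
  1 left: {7}→1
  2 left: {6,7}→1
  3 left: {5,6,7}→1
  4 left: {4,5,6,7}→1
  5 left: {2,4,5,6,7}→1  {3,4,5,6,7}→1
  6 left: {1,2,4,5,6,7}→1  {2,3,4,5,6,7}→2
  placing 0:c first → 3 extensions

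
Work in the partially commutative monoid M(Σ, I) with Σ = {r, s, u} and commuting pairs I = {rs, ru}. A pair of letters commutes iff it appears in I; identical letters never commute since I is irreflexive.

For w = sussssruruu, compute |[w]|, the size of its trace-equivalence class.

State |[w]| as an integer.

0(s) covers ∅
1(u) covers 0:s
2(s) covers 1:u
3(s) covers 2:s
4(s) covers 3:s
5(s) covers 4:s
6(r) covers ∅
7(u) covers 5:s
8(r) covers 6:r
9(u) covers 7:u
10(u) covers 9:u
floor of heap: 0:s, 6:r
completions by unplaced set U, small U first (add the entries for U minus each lowest piece of U):
  |U|=1: {8}:1  {10}:1
  |U|=2: {6,8}:1  {8,10}:2  {9,10}:1
  |U|=3: {6,8,10}:3  {7,9,10}:1  {8,9,10}:3
  |U|=4: {5,7,9,10}:1  {6,8,9,10}:6  {7,8,9,10}:4
  |U|=5: {4,5,7,9,10}:1  {5,7,8,9,10}:5  {6,7,8,9,10}:10
  |U|=6: {3,4,5,7,9,10}:1  {4,5,7,8,9,10}:6  {5,6,7,8,9,10}:15
  |U|=7: {2,3,4,5,7,9,10}:1  {3,4,5,7,8,9,10}:7  {4,5,6,7,8,9,10}:21
  |U|=8: {1,2,3,4,5,7,9,10}:1  {2,3,4,5,7,8,9,10}:8  {3,4,5,6,7,8,9,10}:28
  |U|=9: {0,1,2,3,4,5,7,9,10}:1  {1,2,3,4,5,7,8,9,10}:9  {2,3,4,5,6,7,8,9,10}:36
  start at 0(s): 45
  start at 6(r): 10
sum over floor = 55

55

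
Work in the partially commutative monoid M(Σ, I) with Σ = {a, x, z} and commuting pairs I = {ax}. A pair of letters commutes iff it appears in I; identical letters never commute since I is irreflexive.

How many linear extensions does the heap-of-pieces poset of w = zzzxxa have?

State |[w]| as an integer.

#0=z has no predecessor
#1=z depends on [0:z]
#2=z depends on [1:z]
#3=x depends on [2:z]
#4=x depends on [3:x]
#5=a depends on [2:z]
sources: [0:z]
N(rest) = Σ N(rest − s) over sources s of rest; N(one piece) = 1:
  size 1 → [4]=1  [5]=1
  size 2 → [3,4]=1  [4,5]=2
  size 3 → [3,4,5]=3
  size 4 → [2,3,4,5]=3
  first=0(z) contributes 3

3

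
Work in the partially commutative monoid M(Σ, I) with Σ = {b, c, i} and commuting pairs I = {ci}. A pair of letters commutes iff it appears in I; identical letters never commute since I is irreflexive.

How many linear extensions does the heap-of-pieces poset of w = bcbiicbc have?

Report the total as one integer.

3

0(b) covers ∅
1(c) covers 0:b
2(b) covers 1:c
3(i) covers 2:b
4(i) covers 3:i
5(c) covers 2:b
6(b) covers 4:i, 5:c
7(c) covers 6:b
floor of heap: 0:b
completions by unplaced set U, small U first (add the entries for U minus each lowest piece of U):
  |U|=1: {7}:1
  |U|=2: {6,7}:1
  |U|=3: {4,6,7}:1  {5,6,7}:1
  |U|=4: {3,4,6,7}:1  {4,5,6,7}:2
  |U|=5: {3,4,5,6,7}:3
  |U|=6: {2,3,4,5,6,7}:3
  start at 0(b): 3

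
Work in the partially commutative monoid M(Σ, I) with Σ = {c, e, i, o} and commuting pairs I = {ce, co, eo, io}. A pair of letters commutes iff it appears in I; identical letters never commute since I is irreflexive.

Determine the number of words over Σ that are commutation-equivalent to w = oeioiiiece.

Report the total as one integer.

0(o) covers ∅
1(e) covers ∅
2(i) covers 1:e
3(o) covers 0:o
4(i) covers 2:i
5(i) covers 4:i
6(i) covers 5:i
7(e) covers 6:i
8(c) covers 6:i
9(e) covers 7:e
floor of heap: 0:o, 1:e
completions by unplaced set U, small U first (add the entries for U minus each lowest piece of U):
  |U|=1: {3}:1  {8}:1  {9}:1
  |U|=2: {0,3}:1  {3,8}:2  {3,9}:2  {7,9}:1  {8,9}:2
  |U|=3: {0,3,8}:3  {0,3,9}:3  {3,7,9}:3  {3,8,9}:6  {7,8,9}:3
  |U|=4: {0,3,7,9}:6  {0,3,8,9}:12  {3,7,8,9}:12  {6,7,8,9}:3
  |U|=5: {0,3,7,8,9}:30  {3,6,7,8,9}:15  {5,6,7,8,9}:3
  |U|=6: {0,3,6,7,8,9}:45  {3,5,6,7,8,9}:18  {4,5,6,7,8,9}:3
  |U|=7: {0,3,5,6,7,8,9}:63  {2,4,5,6,7,8,9}:3  {3,4,5,6,7,8,9}:21
  |U|=8: {0,3,4,5,6,7,8,9}:84  {1,2,4,5,6,7,8,9}:3  {2,3,4,5,6,7,8,9}:24
  start at 0(o): 27
  start at 1(e): 108
sum over floor = 135

135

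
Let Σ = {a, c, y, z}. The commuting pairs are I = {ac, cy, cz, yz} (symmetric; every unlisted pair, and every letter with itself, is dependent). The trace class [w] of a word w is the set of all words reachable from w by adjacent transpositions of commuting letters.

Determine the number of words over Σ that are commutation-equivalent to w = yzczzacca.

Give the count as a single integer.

#0=y has no predecessor
#1=z has no predecessor
#2=c has no predecessor
#3=z depends on [1:z]
#4=z depends on [3:z]
#5=a depends on [0:y, 4:z]
#6=c depends on [2:c]
#7=c depends on [6:c]
#8=a depends on [5:a]
sources: [0:y, 1:z, 2:c]
N(rest) = Σ N(rest − s) over sources s of rest; N(one piece) = 1:
  size 1 → [7]=1  [8]=1
  size 2 → [5,8]=1  [6,7]=1  [7,8]=2
  size 3 → [0,5,8]=1  [2,6,7]=1  [4,5,8]=1  [5,7,8]=3  [6,7,8]=3
  size 4 → [0,4,5,8]=2  [0,5,7,8]=4  [2,6,7,8]=4  [3,4,5,8]=1  [4,5,7,8]=4  [5,6,7,8]=6
  size 5 → [0,3,4,5,8]=3  [0,4,5,7,8]=10  [0,5,6,7,8]=10  [1,3,4,5,8]=1  [2,5,6,7,8]=10  [3,4,5,7,8]=5  [4,5,6,7,8]=10
  size 6 → [0,1,3,4,5,8]=4  [0,2,5,6,7,8]=20  [0,3,4,5,7,8]=18  [0,4,5,6,7,8]=30  [1,3,4,5,7,8]=6  [2,4,5,6,7,8]=20  [3,4,5,6,7,8]=15
  size 7 → [0,1,3,4,5,7,8]=28  [0,2,4,5,6,7,8]=70  [0,3,4,5,6,7,8]=63  [1,3,4,5,6,7,8]=21  [2,3,4,5,6,7,8]=35
  first=0(y) contributes 56
  first=1(z) contributes 168
  first=2(c) contributes 112
|[w]| = 336

336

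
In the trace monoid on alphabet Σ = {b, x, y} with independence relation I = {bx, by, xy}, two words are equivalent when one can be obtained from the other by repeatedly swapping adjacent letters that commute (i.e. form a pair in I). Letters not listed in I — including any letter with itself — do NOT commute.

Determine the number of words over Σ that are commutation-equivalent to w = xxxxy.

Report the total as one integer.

piece 0:x — minimal
piece 1:x rests on {0:x}
piece 2:x rests on {1:x}
piece 3:x rests on {2:x}
piece 4:y — minimal
minimal pieces: {0:x, 4:y}
ways to finish when only these pieces remain (= sum over removing one remaining piece with nothing left below it):
  1 left: {3}→1  {4}→1
  2 left: {2,3}→1  {3,4}→2
  3 left: {1,2,3}→1  {2,3,4}→3
  placing 0:x first → 4 extensions
  placing 4:y first → 1 extensions
total linear extensions = 5

5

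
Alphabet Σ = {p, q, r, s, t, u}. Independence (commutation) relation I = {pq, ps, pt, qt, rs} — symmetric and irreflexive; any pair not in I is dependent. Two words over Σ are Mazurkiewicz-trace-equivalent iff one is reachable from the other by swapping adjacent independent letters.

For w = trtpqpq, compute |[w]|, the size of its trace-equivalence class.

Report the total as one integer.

0(t) covers ∅
1(r) covers 0:t
2(t) covers 1:r
3(p) covers 1:r
4(q) covers 1:r
5(p) covers 3:p
6(q) covers 4:q
floor of heap: 0:t
completions by unplaced set U, small U first (add the entries for U minus each lowest piece of U):
  |U|=1: {2}:1  {5}:1  {6}:1
  |U|=2: {2,5}:2  {2,6}:2  {3,5}:1  {4,6}:1  {5,6}:2
  |U|=3: {2,3,5}:3  {2,4,6}:3  {2,5,6}:6  {3,5,6}:3  {4,5,6}:3
  |U|=4: {2,3,5,6}:12  {2,4,5,6}:12  {3,4,5,6}:6
  |U|=5: {2,3,4,5,6}:30
  start at 0(t): 30

30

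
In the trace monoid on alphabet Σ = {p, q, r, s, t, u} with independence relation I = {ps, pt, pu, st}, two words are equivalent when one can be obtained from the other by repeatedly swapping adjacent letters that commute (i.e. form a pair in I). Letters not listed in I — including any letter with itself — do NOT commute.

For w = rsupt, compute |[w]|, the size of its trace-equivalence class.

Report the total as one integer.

4

piece 0:r — minimal
piece 1:s rests on {0:r}
piece 2:u rests on {1:s}
piece 3:p rests on {0:r}
piece 4:t rests on {2:u}
minimal pieces: {0:r}
ways to finish when only these pieces remain (= sum over removing one remaining piece with nothing left below it):
  1 left: {3}→1  {4}→1
  2 left: {2,4}→1  {3,4}→2
  3 left: {1,2,4}→1  {2,3,4}→3
  placing 0:r first → 4 extensions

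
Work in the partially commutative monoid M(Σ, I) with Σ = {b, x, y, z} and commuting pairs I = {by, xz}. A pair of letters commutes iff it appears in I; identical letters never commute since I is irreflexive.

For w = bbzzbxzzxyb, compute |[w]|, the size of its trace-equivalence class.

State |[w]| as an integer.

#0=b has no predecessor
#1=b depends on [0:b]
#2=z depends on [1:b]
#3=z depends on [2:z]
#4=b depends on [3:z]
#5=x depends on [4:b]
#6=z depends on [4:b]
#7=z depends on [6:z]
#8=x depends on [5:x]
#9=y depends on [7:z, 8:x]
#10=b depends on [7:z, 8:x]
sources: [0:b]
N(rest) = Σ N(rest − s) over sources s of rest; N(one piece) = 1:
  size 1 → [9]=1  [10]=1
  size 2 → [9,10]=2
  size 3 → [7,9,10]=2  [8,9,10]=2
  size 4 → [5,8,9,10]=2  [6,7,9,10]=2  [7,8,9,10]=4
  size 5 → [5,7,8,9,10]=6  [6,7,8,9,10]=6
  size 6 → [5,6,7,8,9,10]=12
  size 7 → [4,5,6,7,8,9,10]=12
  size 8 → [3,4,5,6,7,8,9,10]=12
  size 9 → [2,3,4,5,6,7,8,9,10]=12
  first=0(b) contributes 12

12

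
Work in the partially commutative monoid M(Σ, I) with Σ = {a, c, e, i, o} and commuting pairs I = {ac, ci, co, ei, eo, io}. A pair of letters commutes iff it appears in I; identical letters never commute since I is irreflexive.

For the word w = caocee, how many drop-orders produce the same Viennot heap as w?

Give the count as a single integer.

#0=c has no predecessor
#1=a has no predecessor
#2=o depends on [1:a]
#3=c depends on [0:c]
#4=e depends on [1:a, 3:c]
#5=e depends on [4:e]
sources: [0:c, 1:a]
N(rest) = Σ N(rest − s) over sources s of rest; N(one piece) = 1:
  size 1 → [2]=1  [5]=1
  size 2 → [2,5]=2  [4,5]=1
  size 3 → [2,4,5]=3  [3,4,5]=1
  size 4 → [0,3,4,5]=1  [1,2,4,5]=3  [2,3,4,5]=4
  first=0(c) contributes 7
  first=1(a) contributes 5
|[w]| = 12

12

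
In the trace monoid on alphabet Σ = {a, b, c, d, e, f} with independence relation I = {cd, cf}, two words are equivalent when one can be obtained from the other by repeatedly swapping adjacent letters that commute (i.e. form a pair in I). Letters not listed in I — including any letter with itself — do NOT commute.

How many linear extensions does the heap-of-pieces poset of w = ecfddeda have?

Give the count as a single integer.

4

#0=e has no predecessor
#1=c depends on [0:e]
#2=f depends on [0:e]
#3=d depends on [2:f]
#4=d depends on [3:d]
#5=e depends on [1:c, 4:d]
#6=d depends on [5:e]
#7=a depends on [6:d]
sources: [0:e]
N(rest) = Σ N(rest − s) over sources s of rest; N(one piece) = 1:
  size 1 → [7]=1
  size 2 → [6,7]=1
  size 3 → [5,6,7]=1
  size 4 → [1,5,6,7]=1  [4,5,6,7]=1
  size 5 → [1,4,5,6,7]=2  [3,4,5,6,7]=1
  size 6 → [1,3,4,5,6,7]=3  [2,3,4,5,6,7]=1
  first=0(e) contributes 4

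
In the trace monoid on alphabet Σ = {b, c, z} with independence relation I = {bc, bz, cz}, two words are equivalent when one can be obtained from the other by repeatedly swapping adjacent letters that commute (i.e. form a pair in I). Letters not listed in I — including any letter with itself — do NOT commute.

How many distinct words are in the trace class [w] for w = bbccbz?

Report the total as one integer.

60

piece 0:b — minimal
piece 1:b rests on {0:b}
piece 2:c — minimal
piece 3:c rests on {2:c}
piece 4:b rests on {1:b}
piece 5:z — minimal
minimal pieces: {0:b, 2:c, 5:z}
ways to finish when only these pieces remain (= sum over removing one remaining piece with nothing left below it):
  1 left: {3}→1  {4}→1  {5}→1
  2 left: {1,4}→1  {2,3}→1  {3,4}→2  {3,5}→2  {4,5}→2
  3 left: {0,1,4}→1  {1,3,4}→3  {1,4,5}→3  {2,3,4}→3  {2,3,5}→3  {3,4,5}→6
  4 left: {0,1,3,4}→4  {0,1,4,5}→4  {1,2,3,4}→6  {1,3,4,5}→12  {2,3,4,5}→12
  placing 0:b first → 30 extensions
  placing 2:c first → 20 extensions
  placing 5:z first → 10 extensions
total linear extensions = 60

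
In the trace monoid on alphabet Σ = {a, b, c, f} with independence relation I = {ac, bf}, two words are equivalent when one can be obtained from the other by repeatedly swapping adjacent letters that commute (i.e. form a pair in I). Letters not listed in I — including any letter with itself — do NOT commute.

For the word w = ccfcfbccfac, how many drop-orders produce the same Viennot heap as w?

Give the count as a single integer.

4

0(c) covers ∅
1(c) covers 0:c
2(f) covers 1:c
3(c) covers 2:f
4(f) covers 3:c
5(b) covers 3:c
6(c) covers 4:f, 5:b
7(c) covers 6:c
8(f) covers 7:c
9(a) covers 8:f
10(c) covers 8:f
floor of heap: 0:c
completions by unplaced set U, small U first (add the entries for U minus each lowest piece of U):
  |U|=1: {9}:1  {10}:1
  |U|=2: {9,10}:2
  |U|=3: {8,9,10}:2
  |U|=4: {7,8,9,10}:2
  |U|=5: {6,7,8,9,10}:2
  |U|=6: {4,6,7,8,9,10}:2  {5,6,7,8,9,10}:2
  |U|=7: {4,5,6,7,8,9,10}:4
  |U|=8: {3,4,5,6,7,8,9,10}:4
  |U|=9: {2,3,4,5,6,7,8,9,10}:4
  start at 0(c): 4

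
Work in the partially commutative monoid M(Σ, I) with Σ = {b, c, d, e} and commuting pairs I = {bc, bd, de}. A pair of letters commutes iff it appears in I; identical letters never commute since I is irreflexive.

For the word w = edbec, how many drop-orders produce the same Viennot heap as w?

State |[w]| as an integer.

piece 0:e — minimal
piece 1:d — minimal
piece 2:b rests on {0:e}
piece 3:e rests on {2:b}
piece 4:c rests on {1:d, 3:e}
minimal pieces: {0:e, 1:d}
ways to finish when only these pieces remain (= sum over removing one remaining piece with nothing left below it):
  1 left: {4}→1
  2 left: {1,4}→1  {3,4}→1
  3 left: {1,3,4}→2  {2,3,4}→1
  placing 0:e first → 3 extensions
  placing 1:d first → 1 extensions
total linear extensions = 4

4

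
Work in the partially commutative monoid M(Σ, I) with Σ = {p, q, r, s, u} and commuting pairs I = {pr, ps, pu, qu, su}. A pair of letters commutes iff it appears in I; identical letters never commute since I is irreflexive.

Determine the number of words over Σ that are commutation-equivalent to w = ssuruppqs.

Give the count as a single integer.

0(s) covers ∅
1(s) covers 0:s
2(u) covers ∅
3(r) covers 1:s, 2:u
4(u) covers 3:r
5(p) covers ∅
6(p) covers 5:p
7(q) covers 3:r, 6:p
8(s) covers 7:q
floor of heap: 0:s, 2:u, 5:p
completions by unplaced set U, small U first (add the entries for U minus each lowest piece of U):
  |U|=1: {4}:1  {8}:1
  |U|=2: {4,8}:2  {7,8}:1
  |U|=3: {4,7,8}:3  {6,7,8}:1
  |U|=4: {3,4,7,8}:3  {4,6,7,8}:4  {5,6,7,8}:1
  |U|=5: {1,3,4,7,8}:3  {2,3,4,7,8}:3  {3,4,6,7,8}:7  {4,5,6,7,8}:5
  |U|=6: {0,1,3,4,7,8}:3  {1,2,3,4,7,8}:6  {1,3,4,6,7,8}:10  {2,3,4,6,7,8}:10  {3,4,5,6,7,8}:12
  |U|=7: {0,1,2,3,4,7,8}:9  {0,1,3,4,6,7,8}:13  {1,2,3,4,6,7,8}:26  {1,3,4,5,6,7,8}:22  {2,3,4,5,6,7,8}:22
  start at 0(s): 70
  start at 2(u): 35
  start at 5(p): 48
sum over floor = 153

153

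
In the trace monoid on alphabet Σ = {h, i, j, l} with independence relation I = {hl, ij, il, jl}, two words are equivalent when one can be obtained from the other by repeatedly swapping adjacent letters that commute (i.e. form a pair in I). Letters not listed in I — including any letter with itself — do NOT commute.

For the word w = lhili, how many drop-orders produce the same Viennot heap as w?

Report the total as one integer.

piece 0:l — minimal
piece 1:h — minimal
piece 2:i rests on {1:h}
piece 3:l rests on {0:l}
piece 4:i rests on {2:i}
minimal pieces: {0:l, 1:h}
ways to finish when only these pieces remain (= sum over removing one remaining piece with nothing left below it):
  1 left: {3}→1  {4}→1
  2 left: {0,3}→1  {2,4}→1  {3,4}→2
  3 left: {0,3,4}→3  {1,2,4}→1  {2,3,4}→3
  placing 0:l first → 4 extensions
  placing 1:h first → 6 extensions
total linear extensions = 10

10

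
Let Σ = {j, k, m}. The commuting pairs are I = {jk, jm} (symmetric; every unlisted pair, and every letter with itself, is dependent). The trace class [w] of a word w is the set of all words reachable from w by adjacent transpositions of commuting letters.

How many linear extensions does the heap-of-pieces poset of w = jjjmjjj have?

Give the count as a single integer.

#0=j has no predecessor
#1=j depends on [0:j]
#2=j depends on [1:j]
#3=m has no predecessor
#4=j depends on [2:j]
#5=j depends on [4:j]
#6=j depends on [5:j]
sources: [0:j, 3:m]
N(rest) = Σ N(rest − s) over sources s of rest; N(one piece) = 1:
  size 1 → [3]=1  [6]=1
  size 2 → [3,6]=2  [5,6]=1
  size 3 → [3,5,6]=3  [4,5,6]=1
  size 4 → [2,4,5,6]=1  [3,4,5,6]=4
  size 5 → [1,2,4,5,6]=1  [2,3,4,5,6]=5
  first=0(j) contributes 6
  first=3(m) contributes 1
|[w]| = 7

7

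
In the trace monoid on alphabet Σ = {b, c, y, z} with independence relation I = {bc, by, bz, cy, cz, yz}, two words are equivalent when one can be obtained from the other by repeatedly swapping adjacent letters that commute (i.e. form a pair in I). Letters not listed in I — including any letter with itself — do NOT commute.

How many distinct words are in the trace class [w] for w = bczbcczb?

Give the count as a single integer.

560

drop 0:b onto floor
drop 1:c onto floor
drop 2:z onto floor
drop 3:b onto {0:b}
drop 4:c onto {1:c}
drop 5:c onto {4:c}
drop 6:z onto {2:z}
drop 7:b onto {3:b}
ground layer = {0:b, 1:c, 2:z}
drop-orders for the pieces not yet dropped (sum over which currently-grounded one goes next):
  1 to go: {5} 1  {6} 1  {7} 1
  2 to go: {2,6} 1  {3,7} 1  {4,5} 1  {5,6} 2  {5,7} 2  {6,7} 2
  3 to go: {0,3,7} 1  {1,4,5} 1  {2,5,6} 3  {2,6,7} 3  {3,5,7} 3  {3,6,7} 3  {4,5,6} 3  {4,5,7} 3  {5,6,7} 6
  4 to go: {0,3,5,7} 4  {0,3,6,7} 4  {1,4,5,6} 4  {1,4,5,7} 4  {2,3,6,7} 6  {2,4,5,6} 6  {2,5,6,7} 12  {3,4,5,7} 6  {3,5,6,7} 12  {4,5,6,7} 12
  5 to go: {0,2,3,6,7} 10  {0,3,4,5,7} 10  {0,3,5,6,7} 20  {1,2,4,5,6} 10  {1,3,4,5,7} 10  {1,4,5,6,7} 20  {2,3,5,6,7} 30  {2,4,5,6,7} 30  {3,4,5,6,7} 30
  6 to go: {0,1,3,4,5,7} 20  {0,2,3,5,6,7} 60  {0,3,4,5,6,7} 60  {1,2,4,5,6,7} 60  {1,3,4,5,6,7} 60  {2,3,4,5,6,7} 90
  if 0:b drops first: 210 orders
  if 1:c drops first: 210 orders
  if 2:z drops first: 140 orders
heap linearizations: 560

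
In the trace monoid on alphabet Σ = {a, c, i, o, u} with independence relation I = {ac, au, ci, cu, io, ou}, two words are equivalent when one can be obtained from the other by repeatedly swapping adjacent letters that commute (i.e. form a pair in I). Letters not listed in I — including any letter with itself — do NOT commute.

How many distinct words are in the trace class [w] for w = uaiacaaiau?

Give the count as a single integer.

40

drop 0:u onto floor
drop 1:a onto floor
drop 2:i onto {0:u, 1:a}
drop 3:a onto {2:i}
drop 4:c onto floor
drop 5:a onto {3:a}
drop 6:a onto {5:a}
drop 7:i onto {6:a}
drop 8:a onto {7:i}
drop 9:u onto {7:i}
ground layer = {0:u, 1:a, 4:c}
drop-orders for the pieces not yet dropped (sum over which currently-grounded one goes next):
  1 to go: {4} 1  {8} 1  {9} 1
  2 to go: {4,8} 2  {4,9} 2  {8,9} 2
  3 to go: {4,8,9} 6  {7,8,9} 2
  4 to go: {4,7,8,9} 8  {6,7,8,9} 2
  5 to go: {4,6,7,8,9} 10  {5,6,7,8,9} 2
  6 to go: {3,5,6,7,8,9} 2  {4,5,6,7,8,9} 12
  7 to go: {2,3,5,6,7,8,9} 2  {3,4,5,6,7,8,9} 14
  8 to go: {0,2,3,5,6,7,8,9} 2  {1,2,3,5,6,7,8,9} 2  {2,3,4,5,6,7,8,9} 16
  if 0:u drops first: 18 orders
  if 1:a drops first: 18 orders
  if 4:c drops first: 4 orders
heap linearizations: 40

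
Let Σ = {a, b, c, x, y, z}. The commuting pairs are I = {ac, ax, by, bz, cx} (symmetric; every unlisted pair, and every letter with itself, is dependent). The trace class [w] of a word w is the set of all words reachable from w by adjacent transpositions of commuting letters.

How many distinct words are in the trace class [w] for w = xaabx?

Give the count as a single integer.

#0=x has no predecessor
#1=a has no predecessor
#2=a depends on [1:a]
#3=b depends on [0:x, 2:a]
#4=x depends on [3:b]
sources: [0:x, 1:a]
N(rest) = Σ N(rest − s) over sources s of rest; N(one piece) = 1:
  size 1 → [4]=1
  size 2 → [3,4]=1
  size 3 → [0,3,4]=1  [2,3,4]=1
  first=0(x) contributes 1
  first=1(a) contributes 2
|[w]| = 3

3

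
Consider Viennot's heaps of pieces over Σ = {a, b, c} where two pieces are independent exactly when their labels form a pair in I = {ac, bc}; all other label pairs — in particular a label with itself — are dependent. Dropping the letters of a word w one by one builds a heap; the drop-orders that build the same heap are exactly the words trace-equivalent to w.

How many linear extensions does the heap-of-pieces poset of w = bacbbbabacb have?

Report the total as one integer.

drop 0:b onto floor
drop 1:a onto {0:b}
drop 2:c onto floor
drop 3:b onto {1:a}
drop 4:b onto {3:b}
drop 5:b onto {4:b}
drop 6:a onto {5:b}
drop 7:b onto {6:a}
drop 8:a onto {7:b}
drop 9:c onto {2:c}
drop 10:b onto {8:a}
ground layer = {0:b, 2:c}
drop-orders for the pieces not yet dropped (sum over which currently-grounded one goes next):
  1 to go: {9} 1  {10} 1
  2 to go: {2,9} 1  {8,10} 1  {9,10} 2
  3 to go: {2,9,10} 3  {7,8,10} 1  {8,9,10} 3
  4 to go: {2,8,9,10} 6  {6,7,8,10} 1  {7,8,9,10} 4
  5 to go: {2,7,8,9,10} 10  {5,6,7,8,10} 1  {6,7,8,9,10} 5
  6 to go: {2,6,7,8,9,10} 15  {4,5,6,7,8,10} 1  {5,6,7,8,9,10} 6
  7 to go: {2,5,6,7,8,9,10} 21  {3,4,5,6,7,8,10} 1  {4,5,6,7,8,9,10} 7
  8 to go: {1,3,4,5,6,7,8,10} 1  {2,4,5,6,7,8,9,10} 28  {3,4,5,6,7,8,9,10} 8
  9 to go: {0,1,3,4,5,6,7,8,10} 1  {1,3,4,5,6,7,8,9,10} 9  {2,3,4,5,6,7,8,9,10} 36
  if 0:b drops first: 45 orders
  if 2:c drops first: 10 orders
heap linearizations: 55

55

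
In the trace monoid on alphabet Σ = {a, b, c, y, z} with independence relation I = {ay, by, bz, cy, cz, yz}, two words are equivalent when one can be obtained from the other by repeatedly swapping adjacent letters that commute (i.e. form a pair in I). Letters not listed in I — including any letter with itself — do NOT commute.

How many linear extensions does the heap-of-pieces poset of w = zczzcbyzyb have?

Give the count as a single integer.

3150

#0=z has no predecessor
#1=c has no predecessor
#2=z depends on [0:z]
#3=z depends on [2:z]
#4=c depends on [1:c]
#5=b depends on [4:c]
#6=y has no predecessor
#7=z depends on [3:z]
#8=y depends on [6:y]
#9=b depends on [5:b]
sources: [0:z, 1:c, 6:y]
N(rest) = Σ N(rest − s) over sources s of rest; N(one piece) = 1:
  size 1 → [7]=1  [8]=1  [9]=1
  size 2 → [3,7]=1  [5,9]=1  [6,8]=1  [7,8]=2  [7,9]=2  [8,9]=2
  size 3 → [2,3,7]=1  [3,7,8]=3  [3,7,9]=3  [4,5,9]=1  [5,7,9]=3  [5,8,9]=3  [6,7,8]=3  [6,8,9]=3  [7,8,9]=6
  size 4 → [0,2,3,7]=1  [1,4,5,9]=1  [2,3,7,8]=4  [2,3,7,9]=4  [3,5,7,9]=6  [3,6,7,8]=6  [3,7,8,9]=12  [4,5,7,9]=4  [4,5,8,9]=4  [5,6,8,9]=6  [5,7,8,9]=12  [6,7,8,9]=12
  size 5 → [0,2,3,7,8]=5  [0,2,3,7,9]=5  [1,4,5,7,9]=5  [1,4,5,8,9]=5  [2,3,5,7,9]=10  [2,3,6,7,8]=10  [2,3,7,8,9]=20  [3,4,5,7,9]=10  [3,5,7,8,9]=30  [3,6,7,8,9]=30  [4,5,6,8,9]=10  [4,5,7,8,9]=20  [5,6,7,8,9]=30
  size 6 → [0,2,3,5,7,9]=15  [0,2,3,6,7,8]=15  [0,2,3,7,8,9]=30  [1,3,4,5,7,9]=15  [1,4,5,6,8,9]=15  [1,4,5,7,8,9]=30  [2,3,4,5,7,9]=20  [2,3,5,7,8,9]=60  [2,3,6,7,8,9]=60  [3,4,5,7,8,9]=60  [3,5,6,7,8,9]=90  [4,5,6,7,8,9]=60
  size 7 → [0,2,3,4,5,7,9]=35  [0,2,3,5,7,8,9]=105  [0,2,3,6,7,8,9]=105  [1,2,3,4,5,7,9]=35  [1,3,4,5,7,8,9]=105  [1,4,5,6,7,8,9]=105  [2,3,4,5,7,8,9]=140  [2,3,5,6,7,8,9]=210  [3,4,5,6,7,8,9]=210
  size 8 → [0,1,2,3,4,5,7,9]=70  [0,2,3,4,5,7,8,9]=280  [0,2,3,5,6,7,8,9]=420  [1,2,3,4,5,7,8,9]=280  [1,3,4,5,6,7,8,9]=420  [2,3,4,5,6,7,8,9]=560
  first=0(z) contributes 1260
  first=1(c) contributes 1260
  first=6(y) contributes 630
|[w]| = 3150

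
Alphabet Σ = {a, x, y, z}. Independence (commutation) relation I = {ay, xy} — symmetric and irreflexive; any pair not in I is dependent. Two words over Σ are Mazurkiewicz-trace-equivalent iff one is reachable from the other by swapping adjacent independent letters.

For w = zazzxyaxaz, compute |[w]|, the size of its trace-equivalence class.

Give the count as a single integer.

5

0(z) covers ∅
1(a) covers 0:z
2(z) covers 1:a
3(z) covers 2:z
4(x) covers 3:z
5(y) covers 3:z
6(a) covers 4:x
7(x) covers 6:a
8(a) covers 7:x
9(z) covers 5:y, 8:a
floor of heap: 0:z
completions by unplaced set U, small U first (add the entries for U minus each lowest piece of U):
  |U|=1: {9}:1
  |U|=2: {5,9}:1  {8,9}:1
  |U|=3: {5,8,9}:2  {7,8,9}:1
  |U|=4: {5,7,8,9}:3  {6,7,8,9}:1
  |U|=5: {4,6,7,8,9}:1  {5,6,7,8,9}:4
  |U|=6: {4,5,6,7,8,9}:5
  |U|=7: {3,4,5,6,7,8,9}:5
  |U|=8: {2,3,4,5,6,7,8,9}:5
  start at 0(z): 5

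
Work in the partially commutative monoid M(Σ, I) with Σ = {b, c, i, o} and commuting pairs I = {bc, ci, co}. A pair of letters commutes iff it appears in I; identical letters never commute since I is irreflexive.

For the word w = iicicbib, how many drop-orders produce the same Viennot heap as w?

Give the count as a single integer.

piece 0:i — minimal
piece 1:i rests on {0:i}
piece 2:c — minimal
piece 3:i rests on {1:i}
piece 4:c rests on {2:c}
piece 5:b rests on {3:i}
piece 6:i rests on {5:b}
piece 7:b rests on {6:i}
minimal pieces: {0:i, 2:c}
ways to finish when only these pieces remain (= sum over removing one remaining piece with nothing left below it):
  1 left: {4}→1  {7}→1
  2 left: {2,4}→1  {4,7}→2  {6,7}→1
  3 left: {2,4,7}→3  {4,6,7}→3  {5,6,7}→1
  4 left: {2,4,6,7}→6  {3,5,6,7}→1  {4,5,6,7}→4
  5 left: {1,3,5,6,7}→1  {2,4,5,6,7}→10  {3,4,5,6,7}→5
  6 left: {0,1,3,5,6,7}→1  {1,3,4,5,6,7}→6  {2,3,4,5,6,7}→15
  placing 0:i first → 21 extensions
  placing 2:c first → 7 extensions
total linear extensions = 28

28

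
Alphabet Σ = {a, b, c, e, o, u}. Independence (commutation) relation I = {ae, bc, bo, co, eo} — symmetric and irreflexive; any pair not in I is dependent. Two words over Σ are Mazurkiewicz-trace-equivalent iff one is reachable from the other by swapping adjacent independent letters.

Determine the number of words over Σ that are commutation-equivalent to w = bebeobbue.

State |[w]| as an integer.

7

#0=b has no predecessor
#1=e depends on [0:b]
#2=b depends on [1:e]
#3=e depends on [2:b]
#4=o has no predecessor
#5=b depends on [3:e]
#6=b depends on [5:b]
#7=u depends on [4:o, 6:b]
#8=e depends on [7:u]
sources: [0:b, 4:o]
N(rest) = Σ N(rest − s) over sources s of rest; N(one piece) = 1:
  size 1 → [8]=1
  size 2 → [7,8]=1
  size 3 → [4,7,8]=1  [6,7,8]=1
  size 4 → [4,6,7,8]=2  [5,6,7,8]=1
  size 5 → [3,5,6,7,8]=1  [4,5,6,7,8]=3
  size 6 → [2,3,5,6,7,8]=1  [3,4,5,6,7,8]=4
  size 7 → [1,2,3,5,6,7,8]=1  [2,3,4,5,6,7,8]=5
  first=0(b) contributes 6
  first=4(o) contributes 1
|[w]| = 7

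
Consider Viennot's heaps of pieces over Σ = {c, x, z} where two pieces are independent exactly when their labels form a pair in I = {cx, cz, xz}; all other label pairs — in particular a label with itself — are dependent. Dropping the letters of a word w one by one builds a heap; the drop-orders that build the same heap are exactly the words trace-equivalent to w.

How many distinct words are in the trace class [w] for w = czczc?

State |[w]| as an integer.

10

#0=c has no predecessor
#1=z has no predecessor
#2=c depends on [0:c]
#3=z depends on [1:z]
#4=c depends on [2:c]
sources: [0:c, 1:z]
N(rest) = Σ N(rest − s) over sources s of rest; N(one piece) = 1:
  size 1 → [3]=1  [4]=1
  size 2 → [1,3]=1  [2,4]=1  [3,4]=2
  size 3 → [0,2,4]=1  [1,3,4]=3  [2,3,4]=3
  first=0(c) contributes 6
  first=1(z) contributes 4
|[w]| = 10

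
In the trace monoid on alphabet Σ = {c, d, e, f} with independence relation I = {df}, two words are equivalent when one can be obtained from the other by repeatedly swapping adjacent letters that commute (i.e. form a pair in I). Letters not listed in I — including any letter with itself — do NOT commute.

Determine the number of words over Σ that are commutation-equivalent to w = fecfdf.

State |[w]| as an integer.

3

#0=f has no predecessor
#1=e depends on [0:f]
#2=c depends on [1:e]
#3=f depends on [2:c]
#4=d depends on [2:c]
#5=f depends on [3:f]
sources: [0:f]
N(rest) = Σ N(rest − s) over sources s of rest; N(one piece) = 1:
  size 1 → [4]=1  [5]=1
  size 2 → [3,5]=1  [4,5]=2
  size 3 → [3,4,5]=3
  size 4 → [2,3,4,5]=3
  first=0(f) contributes 3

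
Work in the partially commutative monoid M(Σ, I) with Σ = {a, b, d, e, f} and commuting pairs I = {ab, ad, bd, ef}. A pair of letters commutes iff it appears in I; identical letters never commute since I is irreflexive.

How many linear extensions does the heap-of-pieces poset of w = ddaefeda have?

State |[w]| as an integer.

18

piece 0:d — minimal
piece 1:d rests on {0:d}
piece 2:a — minimal
piece 3:e rests on {1:d, 2:a}
piece 4:f rests on {1:d, 2:a}
piece 5:e rests on {3:e}
piece 6:d rests on {4:f, 5:e}
piece 7:a rests on {4:f, 5:e}
minimal pieces: {0:d, 2:a}
ways to finish when only these pieces remain (= sum over removing one remaining piece with nothing left below it):
  1 left: {6}→1  {7}→1
  2 left: {6,7}→2
  3 left: {4,6,7}→2  {5,6,7}→2
  4 left: {3,5,6,7}→2  {4,5,6,7}→4
  5 left: {3,4,5,6,7}→6
  6 left: {1,3,4,5,6,7}→6  {2,3,4,5,6,7}→6
  placing 0:d first → 12 extensions
  placing 2:a first → 6 extensions
total linear extensions = 18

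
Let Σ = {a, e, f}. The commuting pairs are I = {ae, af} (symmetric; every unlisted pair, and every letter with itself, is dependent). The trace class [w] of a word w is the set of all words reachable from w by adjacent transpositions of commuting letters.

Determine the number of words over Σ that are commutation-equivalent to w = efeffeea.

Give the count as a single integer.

8

drop 0:e onto floor
drop 1:f onto {0:e}
drop 2:e onto {1:f}
drop 3:f onto {2:e}
drop 4:f onto {3:f}
drop 5:e onto {4:f}
drop 6:e onto {5:e}
drop 7:a onto floor
ground layer = {0:e, 7:a}
drop-orders for the pieces not yet dropped (sum over which currently-grounded one goes next):
  1 to go: {6} 1  {7} 1
  2 to go: {5,6} 1  {6,7} 2
  3 to go: {4,5,6} 1  {5,6,7} 3
  4 to go: {3,4,5,6} 1  {4,5,6,7} 4
  5 to go: {2,3,4,5,6} 1  {3,4,5,6,7} 5
  6 to go: {1,2,3,4,5,6} 1  {2,3,4,5,6,7} 6
  if 0:e drops first: 7 orders
  if 7:a drops first: 1 orders
heap linearizations: 8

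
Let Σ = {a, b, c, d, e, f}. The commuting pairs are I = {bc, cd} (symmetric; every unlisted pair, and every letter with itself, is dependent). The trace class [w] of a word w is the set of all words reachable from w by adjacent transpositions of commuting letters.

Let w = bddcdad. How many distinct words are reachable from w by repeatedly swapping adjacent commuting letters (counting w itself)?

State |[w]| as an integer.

5

#0=b has no predecessor
#1=d depends on [0:b]
#2=d depends on [1:d]
#3=c has no predecessor
#4=d depends on [2:d]
#5=a depends on [3:c, 4:d]
#6=d depends on [5:a]
sources: [0:b, 3:c]
N(rest) = Σ N(rest − s) over sources s of rest; N(one piece) = 1:
  size 1 → [6]=1
  size 2 → [5,6]=1
  size 3 → [3,5,6]=1  [4,5,6]=1
  size 4 → [2,4,5,6]=1  [3,4,5,6]=2
  size 5 → [1,2,4,5,6]=1  [2,3,4,5,6]=3
  first=0(b) contributes 4
  first=3(c) contributes 1
|[w]| = 5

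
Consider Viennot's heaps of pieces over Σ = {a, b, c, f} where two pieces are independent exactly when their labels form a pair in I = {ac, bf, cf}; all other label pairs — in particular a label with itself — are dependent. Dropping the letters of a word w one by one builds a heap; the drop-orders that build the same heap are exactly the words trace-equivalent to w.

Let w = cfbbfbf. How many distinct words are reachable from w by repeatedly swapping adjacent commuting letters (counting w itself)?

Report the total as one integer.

drop 0:c onto floor
drop 1:f onto floor
drop 2:b onto {0:c}
drop 3:b onto {2:b}
drop 4:f onto {1:f}
drop 5:b onto {3:b}
drop 6:f onto {4:f}
ground layer = {0:c, 1:f}
drop-orders for the pieces not yet dropped (sum over which currently-grounded one goes next):
  1 to go: {5} 1  {6} 1
  2 to go: {3,5} 1  {4,6} 1  {5,6} 2
  3 to go: {1,4,6} 1  {2,3,5} 1  {3,5,6} 3  {4,5,6} 3
  4 to go: {0,2,3,5} 1  {1,4,5,6} 4  {2,3,5,6} 4  {3,4,5,6} 6
  5 to go: {0,2,3,5,6} 5  {1,3,4,5,6} 10  {2,3,4,5,6} 10
  if 0:c drops first: 20 orders
  if 1:f drops first: 15 orders
heap linearizations: 35

35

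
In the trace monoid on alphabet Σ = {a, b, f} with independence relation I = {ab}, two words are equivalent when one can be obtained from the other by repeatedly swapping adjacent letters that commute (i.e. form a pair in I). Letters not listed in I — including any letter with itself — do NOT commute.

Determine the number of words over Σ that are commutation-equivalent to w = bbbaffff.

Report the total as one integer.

4

piece 0:b — minimal
piece 1:b rests on {0:b}
piece 2:b rests on {1:b}
piece 3:a — minimal
piece 4:f rests on {2:b, 3:a}
piece 5:f rests on {4:f}
piece 6:f rests on {5:f}
piece 7:f rests on {6:f}
minimal pieces: {0:b, 3:a}
ways to finish when only these pieces remain (= sum over removing one remaining piece with nothing left below it):
  1 left: {7}→1
  2 left: {6,7}→1
  3 left: {5,6,7}→1
  4 left: {4,5,6,7}→1
  5 left: {2,4,5,6,7}→1  {3,4,5,6,7}→1
  6 left: {1,2,4,5,6,7}→1  {2,3,4,5,6,7}→2
  placing 0:b first → 3 extensions
  placing 3:a first → 1 extensions
total linear extensions = 4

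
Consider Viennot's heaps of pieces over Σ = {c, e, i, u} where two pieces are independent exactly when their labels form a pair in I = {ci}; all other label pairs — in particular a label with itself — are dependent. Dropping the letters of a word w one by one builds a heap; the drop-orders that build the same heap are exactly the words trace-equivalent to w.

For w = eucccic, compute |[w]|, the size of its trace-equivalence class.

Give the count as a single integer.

5

#0=e has no predecessor
#1=u depends on [0:e]
#2=c depends on [1:u]
#3=c depends on [2:c]
#4=c depends on [3:c]
#5=i depends on [1:u]
#6=c depends on [4:c]
sources: [0:e]
N(rest) = Σ N(rest − s) over sources s of rest; N(one piece) = 1:
  size 1 → [5]=1  [6]=1
  size 2 → [4,6]=1  [5,6]=2
  size 3 → [3,4,6]=1  [4,5,6]=3
  size 4 → [2,3,4,6]=1  [3,4,5,6]=4
  size 5 → [2,3,4,5,6]=5
  first=0(e) contributes 5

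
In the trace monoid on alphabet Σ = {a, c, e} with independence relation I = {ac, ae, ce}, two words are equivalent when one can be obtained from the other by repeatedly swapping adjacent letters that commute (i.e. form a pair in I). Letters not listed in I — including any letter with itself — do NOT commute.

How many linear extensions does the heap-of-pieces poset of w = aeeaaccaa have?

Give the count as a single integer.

piece 0:a — minimal
piece 1:e — minimal
piece 2:e rests on {1:e}
piece 3:a rests on {0:a}
piece 4:a rests on {3:a}
piece 5:c — minimal
piece 6:c rests on {5:c}
piece 7:a rests on {4:a}
piece 8:a rests on {7:a}
minimal pieces: {0:a, 1:e, 5:c}
ways to finish when only these pieces remain (= sum over removing one remaining piece with nothing left below it):
  1 left: {2}→1  {6}→1  {8}→1
  2 left: {1,2}→1  {2,6}→2  {2,8}→2  {5,6}→1  {6,8}→2  {7,8}→1
  3 left: {1,2,6}→3  {1,2,8}→3  {2,5,6}→3  {2,6,8}→6  {2,7,8}→3  {4,7,8}→1  {5,6,8}→3  {6,7,8}→3
  4 left: {1,2,5,6}→6  {1,2,6,8}→12  {1,2,7,8}→6  {2,4,7,8}→4  {2,5,6,8}→12  {2,6,7,8}→12  {3,4,7,8}→1  {4,6,7,8}→4  {5,6,7,8}→6
  5 left: {0,3,4,7,8}→1  {1,2,4,7,8}→10  {1,2,5,6,8}→30  {1,2,6,7,8}→30  {2,3,4,7,8}→5  {2,4,6,7,8}→20  {2,5,6,7,8}→30  {3,4,6,7,8}→5  {4,5,6,7,8}→10
  6 left: {0,2,3,4,7,8}→6  {0,3,4,6,7,8}→6  {1,2,3,4,7,8}→15  {1,2,4,6,7,8}→60  {1,2,5,6,7,8}→90  {2,3,4,6,7,8}→30  {2,4,5,6,7,8}→60  {3,4,5,6,7,8}→15
  7 left: {0,1,2,3,4,7,8}→21  {0,2,3,4,6,7,8}→42  {0,3,4,5,6,7,8}→21  {1,2,3,4,6,7,8}→105  {1,2,4,5,6,7,8}→210  {2,3,4,5,6,7,8}→105
  placing 0:a first → 420 extensions
  placing 1:e first → 168 extensions
  placing 5:c first → 168 extensions
total linear extensions = 756

756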